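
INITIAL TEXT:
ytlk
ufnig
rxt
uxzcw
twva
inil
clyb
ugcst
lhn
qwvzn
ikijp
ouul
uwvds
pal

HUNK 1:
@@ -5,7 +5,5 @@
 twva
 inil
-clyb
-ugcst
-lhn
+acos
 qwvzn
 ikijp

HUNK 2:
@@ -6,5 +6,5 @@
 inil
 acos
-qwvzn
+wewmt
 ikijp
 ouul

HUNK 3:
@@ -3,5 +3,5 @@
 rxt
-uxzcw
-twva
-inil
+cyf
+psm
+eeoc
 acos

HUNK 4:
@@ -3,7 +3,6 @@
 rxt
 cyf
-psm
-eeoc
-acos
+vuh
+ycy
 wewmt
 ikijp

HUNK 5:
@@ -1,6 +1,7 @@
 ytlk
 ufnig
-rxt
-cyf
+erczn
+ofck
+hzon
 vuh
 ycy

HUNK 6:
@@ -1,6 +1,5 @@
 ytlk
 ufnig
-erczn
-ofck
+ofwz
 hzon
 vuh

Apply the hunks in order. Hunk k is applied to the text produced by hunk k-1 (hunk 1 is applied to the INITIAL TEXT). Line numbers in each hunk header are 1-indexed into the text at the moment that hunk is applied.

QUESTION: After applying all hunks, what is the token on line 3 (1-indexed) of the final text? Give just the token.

Answer: ofwz

Derivation:
Hunk 1: at line 5 remove [clyb,ugcst,lhn] add [acos] -> 12 lines: ytlk ufnig rxt uxzcw twva inil acos qwvzn ikijp ouul uwvds pal
Hunk 2: at line 6 remove [qwvzn] add [wewmt] -> 12 lines: ytlk ufnig rxt uxzcw twva inil acos wewmt ikijp ouul uwvds pal
Hunk 3: at line 3 remove [uxzcw,twva,inil] add [cyf,psm,eeoc] -> 12 lines: ytlk ufnig rxt cyf psm eeoc acos wewmt ikijp ouul uwvds pal
Hunk 4: at line 3 remove [psm,eeoc,acos] add [vuh,ycy] -> 11 lines: ytlk ufnig rxt cyf vuh ycy wewmt ikijp ouul uwvds pal
Hunk 5: at line 1 remove [rxt,cyf] add [erczn,ofck,hzon] -> 12 lines: ytlk ufnig erczn ofck hzon vuh ycy wewmt ikijp ouul uwvds pal
Hunk 6: at line 1 remove [erczn,ofck] add [ofwz] -> 11 lines: ytlk ufnig ofwz hzon vuh ycy wewmt ikijp ouul uwvds pal
Final line 3: ofwz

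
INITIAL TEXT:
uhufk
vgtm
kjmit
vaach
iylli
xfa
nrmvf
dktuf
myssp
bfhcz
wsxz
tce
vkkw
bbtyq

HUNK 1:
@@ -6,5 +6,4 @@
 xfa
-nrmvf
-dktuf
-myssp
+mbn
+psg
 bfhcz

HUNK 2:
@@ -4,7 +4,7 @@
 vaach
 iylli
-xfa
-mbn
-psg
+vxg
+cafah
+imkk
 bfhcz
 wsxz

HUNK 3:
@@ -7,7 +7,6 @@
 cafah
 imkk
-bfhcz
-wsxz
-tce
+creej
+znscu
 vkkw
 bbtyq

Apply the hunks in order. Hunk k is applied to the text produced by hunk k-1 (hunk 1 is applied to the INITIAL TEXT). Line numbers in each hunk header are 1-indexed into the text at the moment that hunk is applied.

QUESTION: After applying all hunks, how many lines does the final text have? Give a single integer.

Hunk 1: at line 6 remove [nrmvf,dktuf,myssp] add [mbn,psg] -> 13 lines: uhufk vgtm kjmit vaach iylli xfa mbn psg bfhcz wsxz tce vkkw bbtyq
Hunk 2: at line 4 remove [xfa,mbn,psg] add [vxg,cafah,imkk] -> 13 lines: uhufk vgtm kjmit vaach iylli vxg cafah imkk bfhcz wsxz tce vkkw bbtyq
Hunk 3: at line 7 remove [bfhcz,wsxz,tce] add [creej,znscu] -> 12 lines: uhufk vgtm kjmit vaach iylli vxg cafah imkk creej znscu vkkw bbtyq
Final line count: 12

Answer: 12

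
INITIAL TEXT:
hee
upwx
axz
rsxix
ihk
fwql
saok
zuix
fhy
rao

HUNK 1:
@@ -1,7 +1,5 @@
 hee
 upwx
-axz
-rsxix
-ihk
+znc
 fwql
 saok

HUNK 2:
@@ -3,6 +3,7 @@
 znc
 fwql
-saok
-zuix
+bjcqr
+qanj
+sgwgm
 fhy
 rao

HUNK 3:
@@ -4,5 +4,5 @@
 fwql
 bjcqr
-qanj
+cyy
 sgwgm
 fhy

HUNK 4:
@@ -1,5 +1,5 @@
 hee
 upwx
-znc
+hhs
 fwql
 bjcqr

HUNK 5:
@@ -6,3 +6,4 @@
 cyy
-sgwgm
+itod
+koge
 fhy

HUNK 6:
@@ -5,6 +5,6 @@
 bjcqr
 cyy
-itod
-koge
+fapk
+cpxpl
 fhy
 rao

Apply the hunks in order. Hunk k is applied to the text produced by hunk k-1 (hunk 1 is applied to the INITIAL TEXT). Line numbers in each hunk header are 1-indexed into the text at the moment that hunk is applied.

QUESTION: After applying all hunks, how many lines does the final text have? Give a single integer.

Hunk 1: at line 1 remove [axz,rsxix,ihk] add [znc] -> 8 lines: hee upwx znc fwql saok zuix fhy rao
Hunk 2: at line 3 remove [saok,zuix] add [bjcqr,qanj,sgwgm] -> 9 lines: hee upwx znc fwql bjcqr qanj sgwgm fhy rao
Hunk 3: at line 4 remove [qanj] add [cyy] -> 9 lines: hee upwx znc fwql bjcqr cyy sgwgm fhy rao
Hunk 4: at line 1 remove [znc] add [hhs] -> 9 lines: hee upwx hhs fwql bjcqr cyy sgwgm fhy rao
Hunk 5: at line 6 remove [sgwgm] add [itod,koge] -> 10 lines: hee upwx hhs fwql bjcqr cyy itod koge fhy rao
Hunk 6: at line 5 remove [itod,koge] add [fapk,cpxpl] -> 10 lines: hee upwx hhs fwql bjcqr cyy fapk cpxpl fhy rao
Final line count: 10

Answer: 10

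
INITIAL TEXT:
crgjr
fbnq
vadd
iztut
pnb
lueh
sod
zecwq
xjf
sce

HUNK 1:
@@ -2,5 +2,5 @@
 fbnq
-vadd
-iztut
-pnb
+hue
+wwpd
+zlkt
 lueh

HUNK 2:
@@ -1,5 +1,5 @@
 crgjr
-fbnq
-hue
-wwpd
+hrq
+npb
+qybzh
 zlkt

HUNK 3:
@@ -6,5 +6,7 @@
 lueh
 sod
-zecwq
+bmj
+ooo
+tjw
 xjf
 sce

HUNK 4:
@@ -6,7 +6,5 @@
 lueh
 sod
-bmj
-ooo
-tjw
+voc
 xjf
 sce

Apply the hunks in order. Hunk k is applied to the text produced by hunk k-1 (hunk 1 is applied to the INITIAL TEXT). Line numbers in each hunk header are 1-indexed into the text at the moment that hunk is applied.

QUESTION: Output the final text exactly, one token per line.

Hunk 1: at line 2 remove [vadd,iztut,pnb] add [hue,wwpd,zlkt] -> 10 lines: crgjr fbnq hue wwpd zlkt lueh sod zecwq xjf sce
Hunk 2: at line 1 remove [fbnq,hue,wwpd] add [hrq,npb,qybzh] -> 10 lines: crgjr hrq npb qybzh zlkt lueh sod zecwq xjf sce
Hunk 3: at line 6 remove [zecwq] add [bmj,ooo,tjw] -> 12 lines: crgjr hrq npb qybzh zlkt lueh sod bmj ooo tjw xjf sce
Hunk 4: at line 6 remove [bmj,ooo,tjw] add [voc] -> 10 lines: crgjr hrq npb qybzh zlkt lueh sod voc xjf sce

Answer: crgjr
hrq
npb
qybzh
zlkt
lueh
sod
voc
xjf
sce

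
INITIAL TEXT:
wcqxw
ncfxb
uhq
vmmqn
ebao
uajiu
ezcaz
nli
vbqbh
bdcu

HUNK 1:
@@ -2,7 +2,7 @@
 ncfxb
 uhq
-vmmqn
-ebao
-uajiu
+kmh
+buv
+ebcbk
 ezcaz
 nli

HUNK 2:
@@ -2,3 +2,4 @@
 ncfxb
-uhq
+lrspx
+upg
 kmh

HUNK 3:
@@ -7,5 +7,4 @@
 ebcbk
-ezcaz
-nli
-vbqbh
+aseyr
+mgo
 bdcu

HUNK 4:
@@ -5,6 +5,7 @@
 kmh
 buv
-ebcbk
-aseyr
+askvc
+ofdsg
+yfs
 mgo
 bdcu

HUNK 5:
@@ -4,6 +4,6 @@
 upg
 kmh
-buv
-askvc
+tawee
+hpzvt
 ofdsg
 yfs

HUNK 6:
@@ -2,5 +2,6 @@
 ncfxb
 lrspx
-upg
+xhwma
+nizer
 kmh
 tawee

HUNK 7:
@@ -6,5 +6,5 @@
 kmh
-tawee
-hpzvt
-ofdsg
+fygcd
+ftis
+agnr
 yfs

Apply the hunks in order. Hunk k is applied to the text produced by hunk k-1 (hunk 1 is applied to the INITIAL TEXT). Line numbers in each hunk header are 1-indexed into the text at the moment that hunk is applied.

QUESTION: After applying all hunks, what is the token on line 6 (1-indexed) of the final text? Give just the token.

Answer: kmh

Derivation:
Hunk 1: at line 2 remove [vmmqn,ebao,uajiu] add [kmh,buv,ebcbk] -> 10 lines: wcqxw ncfxb uhq kmh buv ebcbk ezcaz nli vbqbh bdcu
Hunk 2: at line 2 remove [uhq] add [lrspx,upg] -> 11 lines: wcqxw ncfxb lrspx upg kmh buv ebcbk ezcaz nli vbqbh bdcu
Hunk 3: at line 7 remove [ezcaz,nli,vbqbh] add [aseyr,mgo] -> 10 lines: wcqxw ncfxb lrspx upg kmh buv ebcbk aseyr mgo bdcu
Hunk 4: at line 5 remove [ebcbk,aseyr] add [askvc,ofdsg,yfs] -> 11 lines: wcqxw ncfxb lrspx upg kmh buv askvc ofdsg yfs mgo bdcu
Hunk 5: at line 4 remove [buv,askvc] add [tawee,hpzvt] -> 11 lines: wcqxw ncfxb lrspx upg kmh tawee hpzvt ofdsg yfs mgo bdcu
Hunk 6: at line 2 remove [upg] add [xhwma,nizer] -> 12 lines: wcqxw ncfxb lrspx xhwma nizer kmh tawee hpzvt ofdsg yfs mgo bdcu
Hunk 7: at line 6 remove [tawee,hpzvt,ofdsg] add [fygcd,ftis,agnr] -> 12 lines: wcqxw ncfxb lrspx xhwma nizer kmh fygcd ftis agnr yfs mgo bdcu
Final line 6: kmh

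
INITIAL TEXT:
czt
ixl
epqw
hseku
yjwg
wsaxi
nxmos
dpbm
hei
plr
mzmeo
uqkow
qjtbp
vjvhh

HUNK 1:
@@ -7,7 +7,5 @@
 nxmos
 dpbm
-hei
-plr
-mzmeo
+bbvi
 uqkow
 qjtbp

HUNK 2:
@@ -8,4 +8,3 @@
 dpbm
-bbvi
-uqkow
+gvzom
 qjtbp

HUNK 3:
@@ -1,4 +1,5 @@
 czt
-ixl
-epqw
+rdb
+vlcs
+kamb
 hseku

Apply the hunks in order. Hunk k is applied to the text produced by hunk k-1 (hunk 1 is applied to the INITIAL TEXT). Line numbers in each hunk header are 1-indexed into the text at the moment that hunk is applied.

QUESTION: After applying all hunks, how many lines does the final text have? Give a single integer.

Hunk 1: at line 7 remove [hei,plr,mzmeo] add [bbvi] -> 12 lines: czt ixl epqw hseku yjwg wsaxi nxmos dpbm bbvi uqkow qjtbp vjvhh
Hunk 2: at line 8 remove [bbvi,uqkow] add [gvzom] -> 11 lines: czt ixl epqw hseku yjwg wsaxi nxmos dpbm gvzom qjtbp vjvhh
Hunk 3: at line 1 remove [ixl,epqw] add [rdb,vlcs,kamb] -> 12 lines: czt rdb vlcs kamb hseku yjwg wsaxi nxmos dpbm gvzom qjtbp vjvhh
Final line count: 12

Answer: 12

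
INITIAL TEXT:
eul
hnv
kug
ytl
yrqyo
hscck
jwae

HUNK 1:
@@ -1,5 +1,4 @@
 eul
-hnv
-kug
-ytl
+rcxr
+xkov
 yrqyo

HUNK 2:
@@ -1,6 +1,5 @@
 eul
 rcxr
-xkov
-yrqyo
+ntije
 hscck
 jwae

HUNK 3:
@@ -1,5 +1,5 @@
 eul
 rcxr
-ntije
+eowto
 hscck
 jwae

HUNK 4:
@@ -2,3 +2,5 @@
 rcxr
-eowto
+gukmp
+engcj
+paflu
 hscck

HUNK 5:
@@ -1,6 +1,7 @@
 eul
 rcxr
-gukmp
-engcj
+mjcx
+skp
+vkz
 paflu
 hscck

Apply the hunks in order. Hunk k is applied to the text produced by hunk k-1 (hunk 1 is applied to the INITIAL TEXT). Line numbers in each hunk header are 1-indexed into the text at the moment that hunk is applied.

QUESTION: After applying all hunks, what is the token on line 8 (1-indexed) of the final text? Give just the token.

Hunk 1: at line 1 remove [hnv,kug,ytl] add [rcxr,xkov] -> 6 lines: eul rcxr xkov yrqyo hscck jwae
Hunk 2: at line 1 remove [xkov,yrqyo] add [ntije] -> 5 lines: eul rcxr ntije hscck jwae
Hunk 3: at line 1 remove [ntije] add [eowto] -> 5 lines: eul rcxr eowto hscck jwae
Hunk 4: at line 2 remove [eowto] add [gukmp,engcj,paflu] -> 7 lines: eul rcxr gukmp engcj paflu hscck jwae
Hunk 5: at line 1 remove [gukmp,engcj] add [mjcx,skp,vkz] -> 8 lines: eul rcxr mjcx skp vkz paflu hscck jwae
Final line 8: jwae

Answer: jwae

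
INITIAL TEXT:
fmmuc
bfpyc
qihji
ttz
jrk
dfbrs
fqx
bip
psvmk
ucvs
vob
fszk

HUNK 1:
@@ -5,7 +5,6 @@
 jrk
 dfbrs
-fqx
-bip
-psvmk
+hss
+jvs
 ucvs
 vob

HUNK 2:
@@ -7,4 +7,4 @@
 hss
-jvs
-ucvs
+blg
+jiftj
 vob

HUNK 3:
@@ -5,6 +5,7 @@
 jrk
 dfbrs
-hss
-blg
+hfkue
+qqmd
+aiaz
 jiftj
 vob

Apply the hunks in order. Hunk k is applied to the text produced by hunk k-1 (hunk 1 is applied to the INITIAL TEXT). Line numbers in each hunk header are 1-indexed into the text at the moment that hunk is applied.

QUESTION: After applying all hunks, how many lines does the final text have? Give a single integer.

Hunk 1: at line 5 remove [fqx,bip,psvmk] add [hss,jvs] -> 11 lines: fmmuc bfpyc qihji ttz jrk dfbrs hss jvs ucvs vob fszk
Hunk 2: at line 7 remove [jvs,ucvs] add [blg,jiftj] -> 11 lines: fmmuc bfpyc qihji ttz jrk dfbrs hss blg jiftj vob fszk
Hunk 3: at line 5 remove [hss,blg] add [hfkue,qqmd,aiaz] -> 12 lines: fmmuc bfpyc qihji ttz jrk dfbrs hfkue qqmd aiaz jiftj vob fszk
Final line count: 12

Answer: 12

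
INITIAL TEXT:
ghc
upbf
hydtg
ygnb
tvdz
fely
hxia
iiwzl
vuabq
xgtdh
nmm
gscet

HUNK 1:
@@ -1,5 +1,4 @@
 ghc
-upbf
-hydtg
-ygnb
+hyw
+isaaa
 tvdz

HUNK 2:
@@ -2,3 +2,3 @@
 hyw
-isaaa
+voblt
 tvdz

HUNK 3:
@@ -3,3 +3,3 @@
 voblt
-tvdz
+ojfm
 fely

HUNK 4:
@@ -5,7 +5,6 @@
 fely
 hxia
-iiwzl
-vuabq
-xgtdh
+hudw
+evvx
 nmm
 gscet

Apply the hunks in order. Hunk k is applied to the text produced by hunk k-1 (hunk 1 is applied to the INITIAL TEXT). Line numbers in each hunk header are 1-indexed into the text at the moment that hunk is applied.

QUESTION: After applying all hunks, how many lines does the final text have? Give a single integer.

Hunk 1: at line 1 remove [upbf,hydtg,ygnb] add [hyw,isaaa] -> 11 lines: ghc hyw isaaa tvdz fely hxia iiwzl vuabq xgtdh nmm gscet
Hunk 2: at line 2 remove [isaaa] add [voblt] -> 11 lines: ghc hyw voblt tvdz fely hxia iiwzl vuabq xgtdh nmm gscet
Hunk 3: at line 3 remove [tvdz] add [ojfm] -> 11 lines: ghc hyw voblt ojfm fely hxia iiwzl vuabq xgtdh nmm gscet
Hunk 4: at line 5 remove [iiwzl,vuabq,xgtdh] add [hudw,evvx] -> 10 lines: ghc hyw voblt ojfm fely hxia hudw evvx nmm gscet
Final line count: 10

Answer: 10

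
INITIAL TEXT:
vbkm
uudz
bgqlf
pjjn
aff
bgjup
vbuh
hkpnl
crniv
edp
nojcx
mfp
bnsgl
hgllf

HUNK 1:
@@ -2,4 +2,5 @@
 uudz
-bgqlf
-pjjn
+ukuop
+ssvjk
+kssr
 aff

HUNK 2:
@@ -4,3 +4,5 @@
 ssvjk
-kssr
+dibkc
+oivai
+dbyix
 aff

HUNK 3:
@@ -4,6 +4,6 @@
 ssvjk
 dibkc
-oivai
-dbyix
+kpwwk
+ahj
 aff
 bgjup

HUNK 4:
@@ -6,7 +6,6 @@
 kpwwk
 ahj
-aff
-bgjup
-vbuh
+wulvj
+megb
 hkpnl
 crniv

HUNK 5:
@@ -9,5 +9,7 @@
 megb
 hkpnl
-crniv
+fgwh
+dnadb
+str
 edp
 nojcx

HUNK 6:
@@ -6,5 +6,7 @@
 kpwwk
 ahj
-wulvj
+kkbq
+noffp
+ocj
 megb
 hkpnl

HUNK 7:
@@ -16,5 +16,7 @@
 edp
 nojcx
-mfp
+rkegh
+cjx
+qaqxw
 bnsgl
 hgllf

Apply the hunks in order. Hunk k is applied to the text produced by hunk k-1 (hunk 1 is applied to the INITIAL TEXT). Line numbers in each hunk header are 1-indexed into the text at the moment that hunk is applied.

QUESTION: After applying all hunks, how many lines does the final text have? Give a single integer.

Answer: 22

Derivation:
Hunk 1: at line 2 remove [bgqlf,pjjn] add [ukuop,ssvjk,kssr] -> 15 lines: vbkm uudz ukuop ssvjk kssr aff bgjup vbuh hkpnl crniv edp nojcx mfp bnsgl hgllf
Hunk 2: at line 4 remove [kssr] add [dibkc,oivai,dbyix] -> 17 lines: vbkm uudz ukuop ssvjk dibkc oivai dbyix aff bgjup vbuh hkpnl crniv edp nojcx mfp bnsgl hgllf
Hunk 3: at line 4 remove [oivai,dbyix] add [kpwwk,ahj] -> 17 lines: vbkm uudz ukuop ssvjk dibkc kpwwk ahj aff bgjup vbuh hkpnl crniv edp nojcx mfp bnsgl hgllf
Hunk 4: at line 6 remove [aff,bgjup,vbuh] add [wulvj,megb] -> 16 lines: vbkm uudz ukuop ssvjk dibkc kpwwk ahj wulvj megb hkpnl crniv edp nojcx mfp bnsgl hgllf
Hunk 5: at line 9 remove [crniv] add [fgwh,dnadb,str] -> 18 lines: vbkm uudz ukuop ssvjk dibkc kpwwk ahj wulvj megb hkpnl fgwh dnadb str edp nojcx mfp bnsgl hgllf
Hunk 6: at line 6 remove [wulvj] add [kkbq,noffp,ocj] -> 20 lines: vbkm uudz ukuop ssvjk dibkc kpwwk ahj kkbq noffp ocj megb hkpnl fgwh dnadb str edp nojcx mfp bnsgl hgllf
Hunk 7: at line 16 remove [mfp] add [rkegh,cjx,qaqxw] -> 22 lines: vbkm uudz ukuop ssvjk dibkc kpwwk ahj kkbq noffp ocj megb hkpnl fgwh dnadb str edp nojcx rkegh cjx qaqxw bnsgl hgllf
Final line count: 22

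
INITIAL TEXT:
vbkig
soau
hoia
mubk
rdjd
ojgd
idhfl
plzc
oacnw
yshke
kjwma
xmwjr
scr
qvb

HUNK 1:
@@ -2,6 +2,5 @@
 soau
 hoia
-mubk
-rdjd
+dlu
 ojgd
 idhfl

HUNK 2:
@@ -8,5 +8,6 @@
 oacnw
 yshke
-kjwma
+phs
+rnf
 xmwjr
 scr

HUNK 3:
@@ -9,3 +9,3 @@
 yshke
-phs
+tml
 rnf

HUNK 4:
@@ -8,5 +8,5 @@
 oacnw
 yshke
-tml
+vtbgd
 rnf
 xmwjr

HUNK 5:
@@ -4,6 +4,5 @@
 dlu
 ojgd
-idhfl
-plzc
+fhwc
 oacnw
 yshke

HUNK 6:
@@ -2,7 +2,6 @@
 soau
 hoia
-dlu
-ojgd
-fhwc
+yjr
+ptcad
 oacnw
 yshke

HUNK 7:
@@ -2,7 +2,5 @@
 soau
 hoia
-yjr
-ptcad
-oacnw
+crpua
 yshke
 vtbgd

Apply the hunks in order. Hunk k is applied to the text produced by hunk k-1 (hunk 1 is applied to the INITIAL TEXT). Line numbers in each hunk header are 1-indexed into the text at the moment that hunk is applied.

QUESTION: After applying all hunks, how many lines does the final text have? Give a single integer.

Hunk 1: at line 2 remove [mubk,rdjd] add [dlu] -> 13 lines: vbkig soau hoia dlu ojgd idhfl plzc oacnw yshke kjwma xmwjr scr qvb
Hunk 2: at line 8 remove [kjwma] add [phs,rnf] -> 14 lines: vbkig soau hoia dlu ojgd idhfl plzc oacnw yshke phs rnf xmwjr scr qvb
Hunk 3: at line 9 remove [phs] add [tml] -> 14 lines: vbkig soau hoia dlu ojgd idhfl plzc oacnw yshke tml rnf xmwjr scr qvb
Hunk 4: at line 8 remove [tml] add [vtbgd] -> 14 lines: vbkig soau hoia dlu ojgd idhfl plzc oacnw yshke vtbgd rnf xmwjr scr qvb
Hunk 5: at line 4 remove [idhfl,plzc] add [fhwc] -> 13 lines: vbkig soau hoia dlu ojgd fhwc oacnw yshke vtbgd rnf xmwjr scr qvb
Hunk 6: at line 2 remove [dlu,ojgd,fhwc] add [yjr,ptcad] -> 12 lines: vbkig soau hoia yjr ptcad oacnw yshke vtbgd rnf xmwjr scr qvb
Hunk 7: at line 2 remove [yjr,ptcad,oacnw] add [crpua] -> 10 lines: vbkig soau hoia crpua yshke vtbgd rnf xmwjr scr qvb
Final line count: 10

Answer: 10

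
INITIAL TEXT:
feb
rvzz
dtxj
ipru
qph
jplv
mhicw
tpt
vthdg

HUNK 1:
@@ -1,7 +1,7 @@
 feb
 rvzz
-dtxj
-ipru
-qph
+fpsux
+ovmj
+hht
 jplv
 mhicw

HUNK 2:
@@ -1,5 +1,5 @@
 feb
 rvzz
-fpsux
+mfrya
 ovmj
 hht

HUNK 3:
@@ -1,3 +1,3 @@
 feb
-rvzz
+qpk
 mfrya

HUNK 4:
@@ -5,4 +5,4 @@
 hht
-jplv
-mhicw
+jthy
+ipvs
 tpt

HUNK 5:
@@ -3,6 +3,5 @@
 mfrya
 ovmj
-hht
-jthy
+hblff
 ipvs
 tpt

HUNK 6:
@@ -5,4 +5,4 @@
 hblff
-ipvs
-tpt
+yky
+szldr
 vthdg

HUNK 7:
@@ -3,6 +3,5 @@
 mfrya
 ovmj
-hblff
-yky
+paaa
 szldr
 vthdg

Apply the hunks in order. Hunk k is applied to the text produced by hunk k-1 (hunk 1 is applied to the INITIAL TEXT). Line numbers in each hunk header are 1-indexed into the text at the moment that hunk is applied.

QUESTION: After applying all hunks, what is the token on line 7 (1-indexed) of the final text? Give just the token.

Answer: vthdg

Derivation:
Hunk 1: at line 1 remove [dtxj,ipru,qph] add [fpsux,ovmj,hht] -> 9 lines: feb rvzz fpsux ovmj hht jplv mhicw tpt vthdg
Hunk 2: at line 1 remove [fpsux] add [mfrya] -> 9 lines: feb rvzz mfrya ovmj hht jplv mhicw tpt vthdg
Hunk 3: at line 1 remove [rvzz] add [qpk] -> 9 lines: feb qpk mfrya ovmj hht jplv mhicw tpt vthdg
Hunk 4: at line 5 remove [jplv,mhicw] add [jthy,ipvs] -> 9 lines: feb qpk mfrya ovmj hht jthy ipvs tpt vthdg
Hunk 5: at line 3 remove [hht,jthy] add [hblff] -> 8 lines: feb qpk mfrya ovmj hblff ipvs tpt vthdg
Hunk 6: at line 5 remove [ipvs,tpt] add [yky,szldr] -> 8 lines: feb qpk mfrya ovmj hblff yky szldr vthdg
Hunk 7: at line 3 remove [hblff,yky] add [paaa] -> 7 lines: feb qpk mfrya ovmj paaa szldr vthdg
Final line 7: vthdg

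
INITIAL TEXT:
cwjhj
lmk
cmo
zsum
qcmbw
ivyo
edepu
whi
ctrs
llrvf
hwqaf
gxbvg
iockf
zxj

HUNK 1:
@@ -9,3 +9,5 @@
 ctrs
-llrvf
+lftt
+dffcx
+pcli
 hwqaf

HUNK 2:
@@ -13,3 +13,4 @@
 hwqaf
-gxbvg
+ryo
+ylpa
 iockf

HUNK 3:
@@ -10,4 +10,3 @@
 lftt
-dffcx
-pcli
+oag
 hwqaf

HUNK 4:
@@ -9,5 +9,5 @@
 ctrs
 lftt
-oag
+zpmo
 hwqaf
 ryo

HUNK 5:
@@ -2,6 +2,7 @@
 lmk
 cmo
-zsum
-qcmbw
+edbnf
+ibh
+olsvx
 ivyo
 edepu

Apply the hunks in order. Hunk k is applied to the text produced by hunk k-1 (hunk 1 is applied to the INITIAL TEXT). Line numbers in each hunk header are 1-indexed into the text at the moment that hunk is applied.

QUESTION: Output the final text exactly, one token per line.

Hunk 1: at line 9 remove [llrvf] add [lftt,dffcx,pcli] -> 16 lines: cwjhj lmk cmo zsum qcmbw ivyo edepu whi ctrs lftt dffcx pcli hwqaf gxbvg iockf zxj
Hunk 2: at line 13 remove [gxbvg] add [ryo,ylpa] -> 17 lines: cwjhj lmk cmo zsum qcmbw ivyo edepu whi ctrs lftt dffcx pcli hwqaf ryo ylpa iockf zxj
Hunk 3: at line 10 remove [dffcx,pcli] add [oag] -> 16 lines: cwjhj lmk cmo zsum qcmbw ivyo edepu whi ctrs lftt oag hwqaf ryo ylpa iockf zxj
Hunk 4: at line 9 remove [oag] add [zpmo] -> 16 lines: cwjhj lmk cmo zsum qcmbw ivyo edepu whi ctrs lftt zpmo hwqaf ryo ylpa iockf zxj
Hunk 5: at line 2 remove [zsum,qcmbw] add [edbnf,ibh,olsvx] -> 17 lines: cwjhj lmk cmo edbnf ibh olsvx ivyo edepu whi ctrs lftt zpmo hwqaf ryo ylpa iockf zxj

Answer: cwjhj
lmk
cmo
edbnf
ibh
olsvx
ivyo
edepu
whi
ctrs
lftt
zpmo
hwqaf
ryo
ylpa
iockf
zxj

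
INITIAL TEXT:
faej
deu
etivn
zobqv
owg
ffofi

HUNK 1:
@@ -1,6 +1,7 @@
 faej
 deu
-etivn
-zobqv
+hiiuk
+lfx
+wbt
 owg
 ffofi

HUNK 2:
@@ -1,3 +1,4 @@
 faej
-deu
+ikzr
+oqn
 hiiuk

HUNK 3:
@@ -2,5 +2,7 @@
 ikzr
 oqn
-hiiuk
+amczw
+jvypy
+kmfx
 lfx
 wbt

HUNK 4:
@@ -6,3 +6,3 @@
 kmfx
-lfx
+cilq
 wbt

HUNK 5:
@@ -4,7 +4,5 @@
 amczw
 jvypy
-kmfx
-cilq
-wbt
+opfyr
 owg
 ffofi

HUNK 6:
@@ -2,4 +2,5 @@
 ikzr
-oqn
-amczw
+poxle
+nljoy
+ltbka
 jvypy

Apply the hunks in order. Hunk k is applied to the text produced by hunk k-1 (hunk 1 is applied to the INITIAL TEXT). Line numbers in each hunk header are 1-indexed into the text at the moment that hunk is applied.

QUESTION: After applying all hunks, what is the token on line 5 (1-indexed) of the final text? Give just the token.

Hunk 1: at line 1 remove [etivn,zobqv] add [hiiuk,lfx,wbt] -> 7 lines: faej deu hiiuk lfx wbt owg ffofi
Hunk 2: at line 1 remove [deu] add [ikzr,oqn] -> 8 lines: faej ikzr oqn hiiuk lfx wbt owg ffofi
Hunk 3: at line 2 remove [hiiuk] add [amczw,jvypy,kmfx] -> 10 lines: faej ikzr oqn amczw jvypy kmfx lfx wbt owg ffofi
Hunk 4: at line 6 remove [lfx] add [cilq] -> 10 lines: faej ikzr oqn amczw jvypy kmfx cilq wbt owg ffofi
Hunk 5: at line 4 remove [kmfx,cilq,wbt] add [opfyr] -> 8 lines: faej ikzr oqn amczw jvypy opfyr owg ffofi
Hunk 6: at line 2 remove [oqn,amczw] add [poxle,nljoy,ltbka] -> 9 lines: faej ikzr poxle nljoy ltbka jvypy opfyr owg ffofi
Final line 5: ltbka

Answer: ltbka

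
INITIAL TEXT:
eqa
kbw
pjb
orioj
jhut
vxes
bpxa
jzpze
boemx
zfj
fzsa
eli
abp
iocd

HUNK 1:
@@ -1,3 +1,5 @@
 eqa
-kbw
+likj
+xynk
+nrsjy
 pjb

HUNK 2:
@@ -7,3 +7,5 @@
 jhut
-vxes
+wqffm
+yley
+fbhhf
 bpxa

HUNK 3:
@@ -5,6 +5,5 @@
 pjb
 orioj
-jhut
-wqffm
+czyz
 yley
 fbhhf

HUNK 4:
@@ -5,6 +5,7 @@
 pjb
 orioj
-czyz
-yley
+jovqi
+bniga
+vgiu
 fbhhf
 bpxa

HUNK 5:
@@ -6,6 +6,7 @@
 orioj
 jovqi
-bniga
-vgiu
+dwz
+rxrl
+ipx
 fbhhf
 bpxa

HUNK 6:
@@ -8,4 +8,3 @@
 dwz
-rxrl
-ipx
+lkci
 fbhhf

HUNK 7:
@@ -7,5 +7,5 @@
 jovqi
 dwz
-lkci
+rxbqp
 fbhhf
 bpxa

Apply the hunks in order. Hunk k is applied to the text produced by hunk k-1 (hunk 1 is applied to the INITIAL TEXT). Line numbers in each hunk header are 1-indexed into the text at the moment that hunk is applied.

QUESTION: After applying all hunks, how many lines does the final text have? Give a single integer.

Answer: 18

Derivation:
Hunk 1: at line 1 remove [kbw] add [likj,xynk,nrsjy] -> 16 lines: eqa likj xynk nrsjy pjb orioj jhut vxes bpxa jzpze boemx zfj fzsa eli abp iocd
Hunk 2: at line 7 remove [vxes] add [wqffm,yley,fbhhf] -> 18 lines: eqa likj xynk nrsjy pjb orioj jhut wqffm yley fbhhf bpxa jzpze boemx zfj fzsa eli abp iocd
Hunk 3: at line 5 remove [jhut,wqffm] add [czyz] -> 17 lines: eqa likj xynk nrsjy pjb orioj czyz yley fbhhf bpxa jzpze boemx zfj fzsa eli abp iocd
Hunk 4: at line 5 remove [czyz,yley] add [jovqi,bniga,vgiu] -> 18 lines: eqa likj xynk nrsjy pjb orioj jovqi bniga vgiu fbhhf bpxa jzpze boemx zfj fzsa eli abp iocd
Hunk 5: at line 6 remove [bniga,vgiu] add [dwz,rxrl,ipx] -> 19 lines: eqa likj xynk nrsjy pjb orioj jovqi dwz rxrl ipx fbhhf bpxa jzpze boemx zfj fzsa eli abp iocd
Hunk 6: at line 8 remove [rxrl,ipx] add [lkci] -> 18 lines: eqa likj xynk nrsjy pjb orioj jovqi dwz lkci fbhhf bpxa jzpze boemx zfj fzsa eli abp iocd
Hunk 7: at line 7 remove [lkci] add [rxbqp] -> 18 lines: eqa likj xynk nrsjy pjb orioj jovqi dwz rxbqp fbhhf bpxa jzpze boemx zfj fzsa eli abp iocd
Final line count: 18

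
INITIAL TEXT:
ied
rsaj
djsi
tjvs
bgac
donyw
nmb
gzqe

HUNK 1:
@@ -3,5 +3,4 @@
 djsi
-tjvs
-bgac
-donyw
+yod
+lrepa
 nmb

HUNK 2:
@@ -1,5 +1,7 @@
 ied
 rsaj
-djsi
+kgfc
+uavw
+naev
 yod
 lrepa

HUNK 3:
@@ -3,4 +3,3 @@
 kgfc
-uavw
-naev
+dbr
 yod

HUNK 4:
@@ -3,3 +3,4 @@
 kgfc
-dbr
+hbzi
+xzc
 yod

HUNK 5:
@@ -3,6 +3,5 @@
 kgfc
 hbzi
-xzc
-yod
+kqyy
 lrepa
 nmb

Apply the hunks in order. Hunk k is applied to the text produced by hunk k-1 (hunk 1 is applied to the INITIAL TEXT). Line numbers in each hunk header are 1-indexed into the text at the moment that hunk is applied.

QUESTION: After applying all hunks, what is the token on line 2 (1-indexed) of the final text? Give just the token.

Hunk 1: at line 3 remove [tjvs,bgac,donyw] add [yod,lrepa] -> 7 lines: ied rsaj djsi yod lrepa nmb gzqe
Hunk 2: at line 1 remove [djsi] add [kgfc,uavw,naev] -> 9 lines: ied rsaj kgfc uavw naev yod lrepa nmb gzqe
Hunk 3: at line 3 remove [uavw,naev] add [dbr] -> 8 lines: ied rsaj kgfc dbr yod lrepa nmb gzqe
Hunk 4: at line 3 remove [dbr] add [hbzi,xzc] -> 9 lines: ied rsaj kgfc hbzi xzc yod lrepa nmb gzqe
Hunk 5: at line 3 remove [xzc,yod] add [kqyy] -> 8 lines: ied rsaj kgfc hbzi kqyy lrepa nmb gzqe
Final line 2: rsaj

Answer: rsaj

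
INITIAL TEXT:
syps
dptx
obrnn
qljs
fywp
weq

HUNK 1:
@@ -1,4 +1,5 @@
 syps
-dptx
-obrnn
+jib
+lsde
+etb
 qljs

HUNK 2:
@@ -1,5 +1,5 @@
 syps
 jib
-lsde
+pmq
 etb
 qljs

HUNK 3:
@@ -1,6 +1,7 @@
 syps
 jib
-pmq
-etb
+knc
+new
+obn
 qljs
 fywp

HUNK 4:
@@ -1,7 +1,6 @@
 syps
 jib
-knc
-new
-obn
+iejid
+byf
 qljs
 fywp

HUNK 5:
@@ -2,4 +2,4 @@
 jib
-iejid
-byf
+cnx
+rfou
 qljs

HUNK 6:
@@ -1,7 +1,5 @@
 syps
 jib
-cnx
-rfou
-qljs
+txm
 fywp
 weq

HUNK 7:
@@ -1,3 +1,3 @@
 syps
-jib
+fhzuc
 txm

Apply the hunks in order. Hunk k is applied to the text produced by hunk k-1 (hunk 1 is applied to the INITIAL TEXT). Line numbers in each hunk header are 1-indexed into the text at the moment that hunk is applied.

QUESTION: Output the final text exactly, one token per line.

Hunk 1: at line 1 remove [dptx,obrnn] add [jib,lsde,etb] -> 7 lines: syps jib lsde etb qljs fywp weq
Hunk 2: at line 1 remove [lsde] add [pmq] -> 7 lines: syps jib pmq etb qljs fywp weq
Hunk 3: at line 1 remove [pmq,etb] add [knc,new,obn] -> 8 lines: syps jib knc new obn qljs fywp weq
Hunk 4: at line 1 remove [knc,new,obn] add [iejid,byf] -> 7 lines: syps jib iejid byf qljs fywp weq
Hunk 5: at line 2 remove [iejid,byf] add [cnx,rfou] -> 7 lines: syps jib cnx rfou qljs fywp weq
Hunk 6: at line 1 remove [cnx,rfou,qljs] add [txm] -> 5 lines: syps jib txm fywp weq
Hunk 7: at line 1 remove [jib] add [fhzuc] -> 5 lines: syps fhzuc txm fywp weq

Answer: syps
fhzuc
txm
fywp
weq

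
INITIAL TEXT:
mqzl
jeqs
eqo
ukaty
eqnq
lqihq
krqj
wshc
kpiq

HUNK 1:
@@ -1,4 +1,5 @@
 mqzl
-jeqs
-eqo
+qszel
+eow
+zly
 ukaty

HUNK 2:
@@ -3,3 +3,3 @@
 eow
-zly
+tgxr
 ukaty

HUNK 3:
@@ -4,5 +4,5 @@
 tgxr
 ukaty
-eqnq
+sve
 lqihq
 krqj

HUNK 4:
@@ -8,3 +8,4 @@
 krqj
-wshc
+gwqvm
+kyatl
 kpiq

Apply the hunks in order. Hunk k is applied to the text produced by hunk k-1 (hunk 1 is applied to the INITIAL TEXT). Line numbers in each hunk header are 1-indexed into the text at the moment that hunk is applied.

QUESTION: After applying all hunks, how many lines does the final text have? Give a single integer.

Hunk 1: at line 1 remove [jeqs,eqo] add [qszel,eow,zly] -> 10 lines: mqzl qszel eow zly ukaty eqnq lqihq krqj wshc kpiq
Hunk 2: at line 3 remove [zly] add [tgxr] -> 10 lines: mqzl qszel eow tgxr ukaty eqnq lqihq krqj wshc kpiq
Hunk 3: at line 4 remove [eqnq] add [sve] -> 10 lines: mqzl qszel eow tgxr ukaty sve lqihq krqj wshc kpiq
Hunk 4: at line 8 remove [wshc] add [gwqvm,kyatl] -> 11 lines: mqzl qszel eow tgxr ukaty sve lqihq krqj gwqvm kyatl kpiq
Final line count: 11

Answer: 11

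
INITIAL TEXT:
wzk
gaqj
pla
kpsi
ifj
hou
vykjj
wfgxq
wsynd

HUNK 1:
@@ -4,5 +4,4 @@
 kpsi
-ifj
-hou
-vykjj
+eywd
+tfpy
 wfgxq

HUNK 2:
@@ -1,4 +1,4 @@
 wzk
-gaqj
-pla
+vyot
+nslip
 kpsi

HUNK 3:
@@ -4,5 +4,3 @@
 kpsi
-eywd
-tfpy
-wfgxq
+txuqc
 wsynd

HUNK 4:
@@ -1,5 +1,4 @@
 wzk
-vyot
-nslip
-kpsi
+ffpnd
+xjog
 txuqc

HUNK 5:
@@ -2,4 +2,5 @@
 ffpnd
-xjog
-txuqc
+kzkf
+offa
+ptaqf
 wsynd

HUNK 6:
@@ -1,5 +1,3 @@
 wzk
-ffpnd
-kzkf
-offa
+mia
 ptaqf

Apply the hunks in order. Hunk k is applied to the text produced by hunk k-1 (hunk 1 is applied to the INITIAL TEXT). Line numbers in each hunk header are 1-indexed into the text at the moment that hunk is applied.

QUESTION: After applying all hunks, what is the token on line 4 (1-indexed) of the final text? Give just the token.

Hunk 1: at line 4 remove [ifj,hou,vykjj] add [eywd,tfpy] -> 8 lines: wzk gaqj pla kpsi eywd tfpy wfgxq wsynd
Hunk 2: at line 1 remove [gaqj,pla] add [vyot,nslip] -> 8 lines: wzk vyot nslip kpsi eywd tfpy wfgxq wsynd
Hunk 3: at line 4 remove [eywd,tfpy,wfgxq] add [txuqc] -> 6 lines: wzk vyot nslip kpsi txuqc wsynd
Hunk 4: at line 1 remove [vyot,nslip,kpsi] add [ffpnd,xjog] -> 5 lines: wzk ffpnd xjog txuqc wsynd
Hunk 5: at line 2 remove [xjog,txuqc] add [kzkf,offa,ptaqf] -> 6 lines: wzk ffpnd kzkf offa ptaqf wsynd
Hunk 6: at line 1 remove [ffpnd,kzkf,offa] add [mia] -> 4 lines: wzk mia ptaqf wsynd
Final line 4: wsynd

Answer: wsynd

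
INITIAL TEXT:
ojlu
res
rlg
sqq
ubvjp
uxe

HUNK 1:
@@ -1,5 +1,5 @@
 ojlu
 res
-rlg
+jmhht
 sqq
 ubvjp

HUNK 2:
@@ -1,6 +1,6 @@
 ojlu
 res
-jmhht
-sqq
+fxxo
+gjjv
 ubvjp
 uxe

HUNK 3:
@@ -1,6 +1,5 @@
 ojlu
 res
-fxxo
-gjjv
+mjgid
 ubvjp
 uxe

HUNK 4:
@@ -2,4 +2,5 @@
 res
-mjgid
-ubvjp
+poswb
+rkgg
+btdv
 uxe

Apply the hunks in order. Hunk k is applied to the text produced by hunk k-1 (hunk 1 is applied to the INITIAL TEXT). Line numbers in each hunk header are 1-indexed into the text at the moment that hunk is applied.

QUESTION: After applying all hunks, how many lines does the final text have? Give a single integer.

Answer: 6

Derivation:
Hunk 1: at line 1 remove [rlg] add [jmhht] -> 6 lines: ojlu res jmhht sqq ubvjp uxe
Hunk 2: at line 1 remove [jmhht,sqq] add [fxxo,gjjv] -> 6 lines: ojlu res fxxo gjjv ubvjp uxe
Hunk 3: at line 1 remove [fxxo,gjjv] add [mjgid] -> 5 lines: ojlu res mjgid ubvjp uxe
Hunk 4: at line 2 remove [mjgid,ubvjp] add [poswb,rkgg,btdv] -> 6 lines: ojlu res poswb rkgg btdv uxe
Final line count: 6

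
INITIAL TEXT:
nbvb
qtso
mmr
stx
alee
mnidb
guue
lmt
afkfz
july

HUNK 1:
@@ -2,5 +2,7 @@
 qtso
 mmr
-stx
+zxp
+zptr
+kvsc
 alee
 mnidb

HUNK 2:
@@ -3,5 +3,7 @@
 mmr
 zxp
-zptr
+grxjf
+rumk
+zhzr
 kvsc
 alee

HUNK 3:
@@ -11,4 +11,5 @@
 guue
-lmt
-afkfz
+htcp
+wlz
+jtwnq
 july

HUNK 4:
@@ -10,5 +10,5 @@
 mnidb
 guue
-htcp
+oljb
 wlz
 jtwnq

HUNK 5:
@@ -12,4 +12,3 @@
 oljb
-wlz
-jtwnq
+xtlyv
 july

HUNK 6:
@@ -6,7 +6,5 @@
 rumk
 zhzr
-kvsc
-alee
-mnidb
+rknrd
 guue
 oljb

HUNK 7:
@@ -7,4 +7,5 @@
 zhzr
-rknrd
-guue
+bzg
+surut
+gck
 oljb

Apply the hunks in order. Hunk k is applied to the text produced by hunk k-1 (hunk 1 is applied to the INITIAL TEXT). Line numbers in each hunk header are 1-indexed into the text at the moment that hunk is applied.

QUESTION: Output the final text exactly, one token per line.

Hunk 1: at line 2 remove [stx] add [zxp,zptr,kvsc] -> 12 lines: nbvb qtso mmr zxp zptr kvsc alee mnidb guue lmt afkfz july
Hunk 2: at line 3 remove [zptr] add [grxjf,rumk,zhzr] -> 14 lines: nbvb qtso mmr zxp grxjf rumk zhzr kvsc alee mnidb guue lmt afkfz july
Hunk 3: at line 11 remove [lmt,afkfz] add [htcp,wlz,jtwnq] -> 15 lines: nbvb qtso mmr zxp grxjf rumk zhzr kvsc alee mnidb guue htcp wlz jtwnq july
Hunk 4: at line 10 remove [htcp] add [oljb] -> 15 lines: nbvb qtso mmr zxp grxjf rumk zhzr kvsc alee mnidb guue oljb wlz jtwnq july
Hunk 5: at line 12 remove [wlz,jtwnq] add [xtlyv] -> 14 lines: nbvb qtso mmr zxp grxjf rumk zhzr kvsc alee mnidb guue oljb xtlyv july
Hunk 6: at line 6 remove [kvsc,alee,mnidb] add [rknrd] -> 12 lines: nbvb qtso mmr zxp grxjf rumk zhzr rknrd guue oljb xtlyv july
Hunk 7: at line 7 remove [rknrd,guue] add [bzg,surut,gck] -> 13 lines: nbvb qtso mmr zxp grxjf rumk zhzr bzg surut gck oljb xtlyv july

Answer: nbvb
qtso
mmr
zxp
grxjf
rumk
zhzr
bzg
surut
gck
oljb
xtlyv
july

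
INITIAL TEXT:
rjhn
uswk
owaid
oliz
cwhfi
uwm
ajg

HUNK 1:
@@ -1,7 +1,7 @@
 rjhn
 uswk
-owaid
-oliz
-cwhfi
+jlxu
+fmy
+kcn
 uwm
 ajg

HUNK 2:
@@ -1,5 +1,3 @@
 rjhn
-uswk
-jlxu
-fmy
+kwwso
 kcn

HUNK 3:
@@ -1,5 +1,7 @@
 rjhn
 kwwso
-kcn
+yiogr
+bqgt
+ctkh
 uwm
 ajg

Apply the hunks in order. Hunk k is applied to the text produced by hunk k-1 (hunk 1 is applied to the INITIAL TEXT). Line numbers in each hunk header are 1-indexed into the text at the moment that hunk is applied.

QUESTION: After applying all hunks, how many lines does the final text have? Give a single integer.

Answer: 7

Derivation:
Hunk 1: at line 1 remove [owaid,oliz,cwhfi] add [jlxu,fmy,kcn] -> 7 lines: rjhn uswk jlxu fmy kcn uwm ajg
Hunk 2: at line 1 remove [uswk,jlxu,fmy] add [kwwso] -> 5 lines: rjhn kwwso kcn uwm ajg
Hunk 3: at line 1 remove [kcn] add [yiogr,bqgt,ctkh] -> 7 lines: rjhn kwwso yiogr bqgt ctkh uwm ajg
Final line count: 7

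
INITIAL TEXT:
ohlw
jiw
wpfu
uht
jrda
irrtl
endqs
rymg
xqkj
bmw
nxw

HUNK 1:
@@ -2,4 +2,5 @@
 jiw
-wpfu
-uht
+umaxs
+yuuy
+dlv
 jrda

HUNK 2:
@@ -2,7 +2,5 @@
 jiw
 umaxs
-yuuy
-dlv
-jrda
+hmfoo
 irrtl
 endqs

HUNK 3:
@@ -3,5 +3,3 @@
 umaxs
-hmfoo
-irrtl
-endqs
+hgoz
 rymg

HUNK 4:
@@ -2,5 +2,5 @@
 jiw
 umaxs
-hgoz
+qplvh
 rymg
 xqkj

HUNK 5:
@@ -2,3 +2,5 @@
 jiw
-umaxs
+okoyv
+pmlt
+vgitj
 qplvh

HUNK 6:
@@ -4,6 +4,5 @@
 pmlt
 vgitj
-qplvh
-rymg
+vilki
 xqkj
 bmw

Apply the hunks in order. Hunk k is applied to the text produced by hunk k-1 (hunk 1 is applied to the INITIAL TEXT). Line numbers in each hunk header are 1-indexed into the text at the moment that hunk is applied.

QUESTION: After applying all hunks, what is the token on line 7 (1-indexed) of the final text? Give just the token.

Hunk 1: at line 2 remove [wpfu,uht] add [umaxs,yuuy,dlv] -> 12 lines: ohlw jiw umaxs yuuy dlv jrda irrtl endqs rymg xqkj bmw nxw
Hunk 2: at line 2 remove [yuuy,dlv,jrda] add [hmfoo] -> 10 lines: ohlw jiw umaxs hmfoo irrtl endqs rymg xqkj bmw nxw
Hunk 3: at line 3 remove [hmfoo,irrtl,endqs] add [hgoz] -> 8 lines: ohlw jiw umaxs hgoz rymg xqkj bmw nxw
Hunk 4: at line 2 remove [hgoz] add [qplvh] -> 8 lines: ohlw jiw umaxs qplvh rymg xqkj bmw nxw
Hunk 5: at line 2 remove [umaxs] add [okoyv,pmlt,vgitj] -> 10 lines: ohlw jiw okoyv pmlt vgitj qplvh rymg xqkj bmw nxw
Hunk 6: at line 4 remove [qplvh,rymg] add [vilki] -> 9 lines: ohlw jiw okoyv pmlt vgitj vilki xqkj bmw nxw
Final line 7: xqkj

Answer: xqkj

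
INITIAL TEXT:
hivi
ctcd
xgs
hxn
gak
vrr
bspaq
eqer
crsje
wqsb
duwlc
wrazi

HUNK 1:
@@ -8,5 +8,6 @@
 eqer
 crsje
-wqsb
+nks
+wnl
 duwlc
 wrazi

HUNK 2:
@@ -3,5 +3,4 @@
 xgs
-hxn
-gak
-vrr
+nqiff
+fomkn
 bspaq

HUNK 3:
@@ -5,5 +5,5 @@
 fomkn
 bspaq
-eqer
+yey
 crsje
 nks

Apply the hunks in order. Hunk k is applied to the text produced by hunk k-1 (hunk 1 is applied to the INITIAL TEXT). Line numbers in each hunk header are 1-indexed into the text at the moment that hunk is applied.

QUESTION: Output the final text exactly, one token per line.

Hunk 1: at line 8 remove [wqsb] add [nks,wnl] -> 13 lines: hivi ctcd xgs hxn gak vrr bspaq eqer crsje nks wnl duwlc wrazi
Hunk 2: at line 3 remove [hxn,gak,vrr] add [nqiff,fomkn] -> 12 lines: hivi ctcd xgs nqiff fomkn bspaq eqer crsje nks wnl duwlc wrazi
Hunk 3: at line 5 remove [eqer] add [yey] -> 12 lines: hivi ctcd xgs nqiff fomkn bspaq yey crsje nks wnl duwlc wrazi

Answer: hivi
ctcd
xgs
nqiff
fomkn
bspaq
yey
crsje
nks
wnl
duwlc
wrazi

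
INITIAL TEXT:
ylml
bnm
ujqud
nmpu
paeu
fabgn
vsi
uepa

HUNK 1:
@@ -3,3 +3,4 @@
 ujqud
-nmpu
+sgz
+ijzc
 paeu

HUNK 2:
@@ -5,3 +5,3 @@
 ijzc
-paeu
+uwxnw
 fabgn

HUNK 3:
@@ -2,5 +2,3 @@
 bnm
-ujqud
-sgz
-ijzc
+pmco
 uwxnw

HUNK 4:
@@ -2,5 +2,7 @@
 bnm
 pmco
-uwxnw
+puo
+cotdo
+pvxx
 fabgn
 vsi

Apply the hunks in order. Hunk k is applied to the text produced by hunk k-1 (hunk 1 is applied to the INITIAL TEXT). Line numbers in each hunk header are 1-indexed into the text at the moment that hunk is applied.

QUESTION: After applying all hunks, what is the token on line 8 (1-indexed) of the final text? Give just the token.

Answer: vsi

Derivation:
Hunk 1: at line 3 remove [nmpu] add [sgz,ijzc] -> 9 lines: ylml bnm ujqud sgz ijzc paeu fabgn vsi uepa
Hunk 2: at line 5 remove [paeu] add [uwxnw] -> 9 lines: ylml bnm ujqud sgz ijzc uwxnw fabgn vsi uepa
Hunk 3: at line 2 remove [ujqud,sgz,ijzc] add [pmco] -> 7 lines: ylml bnm pmco uwxnw fabgn vsi uepa
Hunk 4: at line 2 remove [uwxnw] add [puo,cotdo,pvxx] -> 9 lines: ylml bnm pmco puo cotdo pvxx fabgn vsi uepa
Final line 8: vsi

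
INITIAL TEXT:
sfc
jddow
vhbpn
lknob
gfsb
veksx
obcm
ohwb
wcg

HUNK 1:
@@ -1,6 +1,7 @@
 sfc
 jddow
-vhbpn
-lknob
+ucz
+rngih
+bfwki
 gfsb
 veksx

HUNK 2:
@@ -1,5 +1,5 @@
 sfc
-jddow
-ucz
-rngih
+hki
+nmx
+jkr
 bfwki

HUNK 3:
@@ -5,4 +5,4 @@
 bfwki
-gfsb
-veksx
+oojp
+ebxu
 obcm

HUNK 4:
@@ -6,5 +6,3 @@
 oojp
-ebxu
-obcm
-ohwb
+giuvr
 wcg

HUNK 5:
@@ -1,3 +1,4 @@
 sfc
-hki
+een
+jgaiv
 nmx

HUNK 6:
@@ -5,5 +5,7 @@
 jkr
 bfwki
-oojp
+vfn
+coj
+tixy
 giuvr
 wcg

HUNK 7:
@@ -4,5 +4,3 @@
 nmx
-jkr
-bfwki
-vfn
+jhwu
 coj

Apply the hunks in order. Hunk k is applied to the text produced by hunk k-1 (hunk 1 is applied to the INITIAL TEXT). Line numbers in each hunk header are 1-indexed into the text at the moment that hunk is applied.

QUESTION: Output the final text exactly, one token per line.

Hunk 1: at line 1 remove [vhbpn,lknob] add [ucz,rngih,bfwki] -> 10 lines: sfc jddow ucz rngih bfwki gfsb veksx obcm ohwb wcg
Hunk 2: at line 1 remove [jddow,ucz,rngih] add [hki,nmx,jkr] -> 10 lines: sfc hki nmx jkr bfwki gfsb veksx obcm ohwb wcg
Hunk 3: at line 5 remove [gfsb,veksx] add [oojp,ebxu] -> 10 lines: sfc hki nmx jkr bfwki oojp ebxu obcm ohwb wcg
Hunk 4: at line 6 remove [ebxu,obcm,ohwb] add [giuvr] -> 8 lines: sfc hki nmx jkr bfwki oojp giuvr wcg
Hunk 5: at line 1 remove [hki] add [een,jgaiv] -> 9 lines: sfc een jgaiv nmx jkr bfwki oojp giuvr wcg
Hunk 6: at line 5 remove [oojp] add [vfn,coj,tixy] -> 11 lines: sfc een jgaiv nmx jkr bfwki vfn coj tixy giuvr wcg
Hunk 7: at line 4 remove [jkr,bfwki,vfn] add [jhwu] -> 9 lines: sfc een jgaiv nmx jhwu coj tixy giuvr wcg

Answer: sfc
een
jgaiv
nmx
jhwu
coj
tixy
giuvr
wcg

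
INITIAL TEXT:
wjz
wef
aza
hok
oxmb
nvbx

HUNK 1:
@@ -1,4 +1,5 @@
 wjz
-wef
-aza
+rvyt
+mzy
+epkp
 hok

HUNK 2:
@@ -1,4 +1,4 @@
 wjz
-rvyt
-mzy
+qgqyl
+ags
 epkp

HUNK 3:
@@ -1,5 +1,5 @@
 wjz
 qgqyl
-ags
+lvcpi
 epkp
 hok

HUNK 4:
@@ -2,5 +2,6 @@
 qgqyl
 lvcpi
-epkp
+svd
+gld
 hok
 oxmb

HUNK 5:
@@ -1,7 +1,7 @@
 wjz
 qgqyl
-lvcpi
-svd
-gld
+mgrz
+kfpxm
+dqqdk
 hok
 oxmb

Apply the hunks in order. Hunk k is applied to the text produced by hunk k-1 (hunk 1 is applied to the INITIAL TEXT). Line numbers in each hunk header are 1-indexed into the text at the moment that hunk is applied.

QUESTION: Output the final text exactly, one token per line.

Hunk 1: at line 1 remove [wef,aza] add [rvyt,mzy,epkp] -> 7 lines: wjz rvyt mzy epkp hok oxmb nvbx
Hunk 2: at line 1 remove [rvyt,mzy] add [qgqyl,ags] -> 7 lines: wjz qgqyl ags epkp hok oxmb nvbx
Hunk 3: at line 1 remove [ags] add [lvcpi] -> 7 lines: wjz qgqyl lvcpi epkp hok oxmb nvbx
Hunk 4: at line 2 remove [epkp] add [svd,gld] -> 8 lines: wjz qgqyl lvcpi svd gld hok oxmb nvbx
Hunk 5: at line 1 remove [lvcpi,svd,gld] add [mgrz,kfpxm,dqqdk] -> 8 lines: wjz qgqyl mgrz kfpxm dqqdk hok oxmb nvbx

Answer: wjz
qgqyl
mgrz
kfpxm
dqqdk
hok
oxmb
nvbx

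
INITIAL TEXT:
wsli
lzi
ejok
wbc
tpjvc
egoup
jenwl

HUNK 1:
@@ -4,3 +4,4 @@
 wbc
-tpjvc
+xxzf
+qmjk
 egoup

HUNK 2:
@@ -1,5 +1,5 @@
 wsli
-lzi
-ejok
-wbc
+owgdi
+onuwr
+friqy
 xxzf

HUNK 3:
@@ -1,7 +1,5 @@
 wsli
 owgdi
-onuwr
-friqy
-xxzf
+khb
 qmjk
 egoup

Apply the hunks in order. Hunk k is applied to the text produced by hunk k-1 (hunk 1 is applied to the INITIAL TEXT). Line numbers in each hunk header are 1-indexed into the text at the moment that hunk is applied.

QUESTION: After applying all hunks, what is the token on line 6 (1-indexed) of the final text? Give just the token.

Hunk 1: at line 4 remove [tpjvc] add [xxzf,qmjk] -> 8 lines: wsli lzi ejok wbc xxzf qmjk egoup jenwl
Hunk 2: at line 1 remove [lzi,ejok,wbc] add [owgdi,onuwr,friqy] -> 8 lines: wsli owgdi onuwr friqy xxzf qmjk egoup jenwl
Hunk 3: at line 1 remove [onuwr,friqy,xxzf] add [khb] -> 6 lines: wsli owgdi khb qmjk egoup jenwl
Final line 6: jenwl

Answer: jenwl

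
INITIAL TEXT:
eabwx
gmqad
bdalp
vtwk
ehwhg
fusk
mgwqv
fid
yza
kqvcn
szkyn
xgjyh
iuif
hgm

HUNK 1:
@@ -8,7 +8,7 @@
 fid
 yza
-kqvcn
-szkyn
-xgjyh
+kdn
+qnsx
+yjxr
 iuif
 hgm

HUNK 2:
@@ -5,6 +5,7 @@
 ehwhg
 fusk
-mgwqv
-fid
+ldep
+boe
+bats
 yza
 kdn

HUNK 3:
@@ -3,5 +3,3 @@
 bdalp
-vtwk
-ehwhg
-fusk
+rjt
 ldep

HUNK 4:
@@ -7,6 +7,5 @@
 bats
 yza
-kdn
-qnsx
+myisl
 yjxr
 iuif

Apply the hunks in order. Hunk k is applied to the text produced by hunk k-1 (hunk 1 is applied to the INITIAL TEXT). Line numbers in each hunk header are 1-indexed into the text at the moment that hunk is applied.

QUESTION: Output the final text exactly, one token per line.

Answer: eabwx
gmqad
bdalp
rjt
ldep
boe
bats
yza
myisl
yjxr
iuif
hgm

Derivation:
Hunk 1: at line 8 remove [kqvcn,szkyn,xgjyh] add [kdn,qnsx,yjxr] -> 14 lines: eabwx gmqad bdalp vtwk ehwhg fusk mgwqv fid yza kdn qnsx yjxr iuif hgm
Hunk 2: at line 5 remove [mgwqv,fid] add [ldep,boe,bats] -> 15 lines: eabwx gmqad bdalp vtwk ehwhg fusk ldep boe bats yza kdn qnsx yjxr iuif hgm
Hunk 3: at line 3 remove [vtwk,ehwhg,fusk] add [rjt] -> 13 lines: eabwx gmqad bdalp rjt ldep boe bats yza kdn qnsx yjxr iuif hgm
Hunk 4: at line 7 remove [kdn,qnsx] add [myisl] -> 12 lines: eabwx gmqad bdalp rjt ldep boe bats yza myisl yjxr iuif hgm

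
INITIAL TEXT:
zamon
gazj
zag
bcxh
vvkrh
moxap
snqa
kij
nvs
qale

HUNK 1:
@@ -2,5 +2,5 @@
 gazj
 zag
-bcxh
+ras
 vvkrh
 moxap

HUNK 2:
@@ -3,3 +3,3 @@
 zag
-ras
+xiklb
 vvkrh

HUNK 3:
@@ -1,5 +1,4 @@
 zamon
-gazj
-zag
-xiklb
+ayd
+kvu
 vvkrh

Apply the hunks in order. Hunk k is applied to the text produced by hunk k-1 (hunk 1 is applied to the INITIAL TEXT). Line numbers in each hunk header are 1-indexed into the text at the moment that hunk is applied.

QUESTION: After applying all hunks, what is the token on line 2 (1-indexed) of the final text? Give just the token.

Hunk 1: at line 2 remove [bcxh] add [ras] -> 10 lines: zamon gazj zag ras vvkrh moxap snqa kij nvs qale
Hunk 2: at line 3 remove [ras] add [xiklb] -> 10 lines: zamon gazj zag xiklb vvkrh moxap snqa kij nvs qale
Hunk 3: at line 1 remove [gazj,zag,xiklb] add [ayd,kvu] -> 9 lines: zamon ayd kvu vvkrh moxap snqa kij nvs qale
Final line 2: ayd

Answer: ayd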